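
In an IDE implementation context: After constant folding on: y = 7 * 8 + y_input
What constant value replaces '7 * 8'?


Identifying constant sub-expression:
  Original: y = 7 * 8 + y_input
  7 and 8 are both compile-time constants
  Evaluating: 7 * 8 = 56
  After folding: y = 56 + y_input

56


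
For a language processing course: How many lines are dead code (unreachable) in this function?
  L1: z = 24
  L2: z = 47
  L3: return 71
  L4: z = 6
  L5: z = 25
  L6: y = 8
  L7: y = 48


Analyzing control flow:
  L1: reachable (before return)
  L2: reachable (before return)
  L3: reachable (return statement)
  L4: DEAD (after return at L3)
  L5: DEAD (after return at L3)
  L6: DEAD (after return at L3)
  L7: DEAD (after return at L3)
Return at L3, total lines = 7
Dead lines: L4 through L7
Count: 4

4


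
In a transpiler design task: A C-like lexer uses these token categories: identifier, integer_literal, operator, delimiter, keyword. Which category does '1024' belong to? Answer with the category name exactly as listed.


Token: '1024'
Checking categories:
  identifier: no
  integer_literal: YES
  operator: no
  keyword: no
  delimiter: no
Category: integer_literal

integer_literal


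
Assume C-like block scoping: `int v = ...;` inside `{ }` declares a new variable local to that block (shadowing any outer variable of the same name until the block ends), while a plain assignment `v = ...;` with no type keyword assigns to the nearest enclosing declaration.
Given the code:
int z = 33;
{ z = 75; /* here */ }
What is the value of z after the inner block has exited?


Analyzing scoping rules:
Outer scope: declares z = 33
Inner block: 'z = 75;' has no type keyword, so it is an assignment to the outer z (no shadowing)
The assignment changed the outer variable itself, so the new value persists after the block -> 75
Result: 75

75


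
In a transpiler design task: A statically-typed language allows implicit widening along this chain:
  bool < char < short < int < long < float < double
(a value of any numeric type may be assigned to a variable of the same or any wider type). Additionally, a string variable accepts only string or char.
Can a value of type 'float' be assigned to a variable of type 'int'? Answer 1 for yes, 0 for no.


Target variable type: int
Source value type: float
Numeric ranks: float=5, int=3
Widening allowed iff rank(source) <= rank(target): 5 <= 3? No
Result: 0

0


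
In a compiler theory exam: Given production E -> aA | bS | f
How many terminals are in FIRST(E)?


Production: E -> aA | bS | f
Examining each alternative for leading terminals:
  E -> aA : first terminal = 'a'
  E -> bS : first terminal = 'b'
  E -> f : first terminal = 'f'
FIRST(E) = {a, b, f}
Count: 3

3


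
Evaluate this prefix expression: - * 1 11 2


Parsing prefix expression: - * 1 11 2
Step 1: Innermost operation '* 1 11'
  1 * 11 = 11
Step 2: Outer operation '- [11] 2'
  11 - 2 = 9

9


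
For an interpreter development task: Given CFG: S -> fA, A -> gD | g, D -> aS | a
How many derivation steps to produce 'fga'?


Grammar: S -> fA, A -> gD | g, D -> aS | a
Deriving 'fga':
Step 1: S -> fA => fA
Step 2: A -> gD => fgD
Step 3: D -> a => fga
Total derivation steps: 3

3


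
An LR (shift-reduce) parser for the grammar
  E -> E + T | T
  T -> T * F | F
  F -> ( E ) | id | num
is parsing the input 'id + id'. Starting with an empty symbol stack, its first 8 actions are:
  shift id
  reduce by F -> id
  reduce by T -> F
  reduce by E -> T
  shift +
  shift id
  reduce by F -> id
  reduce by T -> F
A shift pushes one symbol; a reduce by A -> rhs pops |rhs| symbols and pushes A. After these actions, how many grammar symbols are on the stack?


Tracking the symbol stack through each action:
  Action 1: shift 'id' : push -> stack = [id] (size 1)
  Action 2: reduce by F -> id : pop 1, push F -> stack = [F] (size 1)
  Action 3: reduce by T -> F : pop 1, push T -> stack = [T] (size 1)
  Action 4: reduce by E -> T : pop 1, push E -> stack = [E] (size 1)
  Action 5: shift '+' : push -> stack = [E, +] (size 2)
  Action 6: shift 'id' : push -> stack = [E, +, id] (size 3)
  Action 7: reduce by F -> id : pop 1, push F -> stack = [E, +, F] (size 3)
  Action 8: reduce by T -> F : pop 1, push T -> stack = [E, +, T] (size 3)
Final stack size: 3

3


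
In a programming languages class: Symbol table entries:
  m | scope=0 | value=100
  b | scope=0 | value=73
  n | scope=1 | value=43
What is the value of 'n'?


Searching symbol table for 'n':
  m | scope=0 | value=100
  b | scope=0 | value=73
  n | scope=1 | value=43 <- MATCH
Found 'n' at scope 1 with value 43

43


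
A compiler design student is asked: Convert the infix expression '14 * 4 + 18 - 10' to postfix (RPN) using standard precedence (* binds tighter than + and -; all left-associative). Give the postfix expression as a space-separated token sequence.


Applying the shunting-yard algorithm:
  Operand 14 -> output
  Push '*' onto operator stack -> op-stack: [*]
  Operand 4 -> output
  See '+' (prec 1); top '*' (prec 2) >= it -> pop '*' to output
  Push '+' onto operator stack -> op-stack: [+]
  Operand 18 -> output
  See '-' (prec 1); top '+' (prec 1) >= it -> pop '+' to output
  Push '-' onto operator stack -> op-stack: [-]
  Operand 10 -> output
  End of input: pop '-' to output
Postfix result: 14 4 * 18 + 10 -

14 4 * 18 + 10 -


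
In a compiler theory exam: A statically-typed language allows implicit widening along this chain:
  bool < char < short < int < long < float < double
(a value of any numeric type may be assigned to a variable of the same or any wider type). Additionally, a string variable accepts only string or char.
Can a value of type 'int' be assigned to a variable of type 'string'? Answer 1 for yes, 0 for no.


Target variable type: string
Source value type: int
Rule: string accepts only {string, char}
  source 'int' in {string, char}? No
Result: 0

0


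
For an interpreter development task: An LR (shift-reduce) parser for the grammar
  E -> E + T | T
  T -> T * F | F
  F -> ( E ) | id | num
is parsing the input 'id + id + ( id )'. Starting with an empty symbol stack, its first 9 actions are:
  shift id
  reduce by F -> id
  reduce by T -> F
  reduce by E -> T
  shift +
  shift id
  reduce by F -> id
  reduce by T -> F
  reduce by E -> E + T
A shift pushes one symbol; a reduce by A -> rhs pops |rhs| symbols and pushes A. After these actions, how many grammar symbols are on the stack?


Tracking the symbol stack through each action:
  Action 1: shift 'id' : push -> stack = [id] (size 1)
  Action 2: reduce by F -> id : pop 1, push F -> stack = [F] (size 1)
  Action 3: reduce by T -> F : pop 1, push T -> stack = [T] (size 1)
  Action 4: reduce by E -> T : pop 1, push E -> stack = [E] (size 1)
  Action 5: shift '+' : push -> stack = [E, +] (size 2)
  Action 6: shift 'id' : push -> stack = [E, +, id] (size 3)
  Action 7: reduce by F -> id : pop 1, push F -> stack = [E, +, F] (size 3)
  Action 8: reduce by T -> F : pop 1, push T -> stack = [E, +, T] (size 3)
  Action 9: reduce by E -> E + T : pop 3, push E -> stack = [E] (size 1)
Final stack size: 1

1


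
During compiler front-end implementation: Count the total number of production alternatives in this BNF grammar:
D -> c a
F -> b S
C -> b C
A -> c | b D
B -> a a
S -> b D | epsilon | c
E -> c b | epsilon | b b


Counting alternatives per rule:
  D: 1 alternative(s)
  F: 1 alternative(s)
  C: 1 alternative(s)
  A: 2 alternative(s)
  B: 1 alternative(s)
  S: 3 alternative(s)
  E: 3 alternative(s)
Sum: 1 + 1 + 1 + 2 + 1 + 3 + 3 = 12

12


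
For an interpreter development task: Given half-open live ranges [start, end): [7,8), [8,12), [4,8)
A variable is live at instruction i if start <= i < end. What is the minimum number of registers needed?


Live ranges:
  Var0: [7, 8)
  Var1: [8, 12)
  Var2: [4, 8)
Sweep-line events (position, delta, active):
  pos=4 start -> active=1
  pos=7 start -> active=2
  pos=8 end -> active=1
  pos=8 end -> active=0
  pos=8 start -> active=1
  pos=12 end -> active=0
Maximum simultaneous active: 2
Minimum registers needed: 2

2


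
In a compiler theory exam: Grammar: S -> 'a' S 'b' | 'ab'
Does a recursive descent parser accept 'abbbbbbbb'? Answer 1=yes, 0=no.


Grammar accepts strings of the form a^n b^n (n >= 1)
Word: 'abbbbbbbb'
Counting: 1 a's and 8 b's
Check: 1 == 8? No
Mismatch: a-count != b-count
Rejected

0


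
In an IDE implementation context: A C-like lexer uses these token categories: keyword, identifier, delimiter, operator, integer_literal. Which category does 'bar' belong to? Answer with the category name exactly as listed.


Token: 'bar'
Checking categories:
  identifier: YES
  integer_literal: no
  operator: no
  keyword: no
  delimiter: no
Category: identifier

identifier


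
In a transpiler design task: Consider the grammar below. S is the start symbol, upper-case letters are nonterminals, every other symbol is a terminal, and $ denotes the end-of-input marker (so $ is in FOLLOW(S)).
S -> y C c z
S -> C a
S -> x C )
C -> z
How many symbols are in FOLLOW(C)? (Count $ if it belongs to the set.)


S is the start symbol and does not occur in any rule body, so FOLLOW(S) = {$}.
Examining every occurrence of C in a rule body:
  S -> y C c z : C is followed by terminal 'c' -> add 'c'
  S -> C a : C is followed by terminal 'a' -> add 'a'
  S -> x C ) : C is followed by terminal ')' -> add ')'
  C -> z : C does not occur in the body -> contributes nothing
FOLLOW(C) = {), a, c}
Count: 3

3


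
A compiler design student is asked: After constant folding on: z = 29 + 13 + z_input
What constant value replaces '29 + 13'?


Identifying constant sub-expression:
  Original: z = 29 + 13 + z_input
  29 and 13 are both compile-time constants
  Evaluating: 29 + 13 = 42
  After folding: z = 42 + z_input

42


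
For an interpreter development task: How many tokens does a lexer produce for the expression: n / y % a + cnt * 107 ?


Scanning 'n / y % a + cnt * 107'
Token 1: 'n' -> identifier
Token 2: '/' -> operator
Token 3: 'y' -> identifier
Token 4: '%' -> operator
Token 5: 'a' -> identifier
Token 6: '+' -> operator
Token 7: 'cnt' -> identifier
Token 8: '*' -> operator
Token 9: '107' -> integer_literal
Total tokens: 9

9


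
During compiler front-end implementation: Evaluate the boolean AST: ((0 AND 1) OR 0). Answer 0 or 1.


Step 1: Evaluate inner node
  0 AND 1 = 0
Step 2: Evaluate root node
  0 OR 0 = 0

0


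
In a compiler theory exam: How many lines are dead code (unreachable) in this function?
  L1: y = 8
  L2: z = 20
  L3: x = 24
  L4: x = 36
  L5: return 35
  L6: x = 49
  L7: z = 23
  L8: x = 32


Analyzing control flow:
  L1: reachable (before return)
  L2: reachable (before return)
  L3: reachable (before return)
  L4: reachable (before return)
  L5: reachable (return statement)
  L6: DEAD (after return at L5)
  L7: DEAD (after return at L5)
  L8: DEAD (after return at L5)
Return at L5, total lines = 8
Dead lines: L6 through L8
Count: 3

3


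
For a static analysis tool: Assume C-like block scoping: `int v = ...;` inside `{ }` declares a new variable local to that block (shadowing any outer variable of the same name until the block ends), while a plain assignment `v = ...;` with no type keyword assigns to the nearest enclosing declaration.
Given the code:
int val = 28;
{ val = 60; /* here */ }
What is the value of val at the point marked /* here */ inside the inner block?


Analyzing scoping rules:
Outer scope: declares val = 28
Inner block: 'val = 60;' has no type keyword, so it is an assignment to the outer val (no shadowing)
Inside the block, after the assignment -> 60
Result: 60

60


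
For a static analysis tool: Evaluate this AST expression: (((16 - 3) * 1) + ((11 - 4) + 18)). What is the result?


Expression: (((16 - 3) * 1) + ((11 - 4) + 18))
Evaluating step by step:
  16 - 3 = 13
  13 * 1 = 13
  11 - 4 = 7
  7 + 18 = 25
  13 + 25 = 38
Result: 38

38


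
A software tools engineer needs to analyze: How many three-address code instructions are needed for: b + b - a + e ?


Expression: b + b - a + e
Generating three-address code (respecting * over +/- precedence):
  Instruction 1: t1 = b + b
  Instruction 2: t2 = t1 - a
  Instruction 3: t3 = t2 + e
Total instructions: 3

3


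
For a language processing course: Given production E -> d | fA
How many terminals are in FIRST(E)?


Production: E -> d | fA
Examining each alternative for leading terminals:
  E -> d : first terminal = 'd'
  E -> fA : first terminal = 'f'
FIRST(E) = {d, f}
Count: 2

2


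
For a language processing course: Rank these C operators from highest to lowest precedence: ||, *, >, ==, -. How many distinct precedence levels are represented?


Looking up precedence for each operator:
  || -> precedence 1
  * -> precedence 6
  > -> precedence 4
  == -> precedence 3
  - -> precedence 5
Sorted highest to lowest: *, -, >, ==, ||
Distinct precedence values: [6, 5, 4, 3, 1]
Number of distinct levels: 5

5


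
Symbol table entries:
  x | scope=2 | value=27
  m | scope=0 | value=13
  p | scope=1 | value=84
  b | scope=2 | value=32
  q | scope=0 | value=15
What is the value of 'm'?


Searching symbol table for 'm':
  x | scope=2 | value=27
  m | scope=0 | value=13 <- MATCH
  p | scope=1 | value=84
  b | scope=2 | value=32
  q | scope=0 | value=15
Found 'm' at scope 0 with value 13

13


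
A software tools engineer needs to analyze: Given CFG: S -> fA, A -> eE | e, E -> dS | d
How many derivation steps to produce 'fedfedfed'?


Grammar: S -> fA, A -> eE | e, E -> dS | d
Deriving 'fedfedfed':
Step 1: S -> fA => fA
Step 2: A -> eE => feE
Step 3: E -> dS => fedS
Step 4: S -> fA => fedfA
Step 5: A -> eE => fedfeE
Step 6: E -> dS => fedfedS
Step 7: S -> fA => fedfedfA
Step 8: A -> eE => fedfedfeE
Step 9: E -> d => fedfedfed
Total derivation steps: 9

9


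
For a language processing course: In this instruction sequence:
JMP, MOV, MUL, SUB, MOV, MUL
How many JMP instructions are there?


Scanning instruction sequence for JMP:
  Position 1: JMP <- MATCH
  Position 2: MOV
  Position 3: MUL
  Position 4: SUB
  Position 5: MOV
  Position 6: MUL
Matches at positions: [1]
Total JMP count: 1

1


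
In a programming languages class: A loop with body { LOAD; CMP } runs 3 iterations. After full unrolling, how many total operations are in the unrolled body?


Loop body operations: LOAD, CMP (2 ops per iteration)
Unrolling 3 iterations:
  Iteration 1: LOAD, CMP (2 ops)
  Iteration 2: LOAD, CMP (2 ops)
  Iteration 3: LOAD, CMP (2 ops)
Total: 3 iterations * 2 ops/iter = 6 operations

6


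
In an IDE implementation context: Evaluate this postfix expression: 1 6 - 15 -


Processing tokens left to right:
Push 1, Push 6
Pop 1 and 6, compute 1 - 6 = -5, push -5
Push 15
Pop -5 and 15, compute -5 - 15 = -20, push -20
Stack result: -20

-20


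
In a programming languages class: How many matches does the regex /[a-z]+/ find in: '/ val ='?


Pattern: /[a-z]+/ (identifiers)
Input: '/ val ='
Scanning for matches:
  Match 1: 'val'
Total matches: 1

1


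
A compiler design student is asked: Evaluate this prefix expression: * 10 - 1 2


Parsing prefix expression: * 10 - 1 2
Step 1: Innermost operation '- 1 2'
  1 - 2 = -1
Step 2: Outer operation '* 10 [-1]'
  10 * -1 = -10

-10


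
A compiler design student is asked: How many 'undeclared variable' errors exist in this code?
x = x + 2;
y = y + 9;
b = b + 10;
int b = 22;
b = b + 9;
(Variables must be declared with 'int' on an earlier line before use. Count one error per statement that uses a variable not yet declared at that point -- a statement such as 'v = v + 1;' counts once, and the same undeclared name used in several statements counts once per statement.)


Scanning code line by line:
  Line 1: use 'x' -> ERROR (undeclared)
  Line 2: use 'y' -> ERROR (undeclared)
  Line 3: use 'b' -> ERROR (undeclared)
  Line 4: declare 'b' -> declared = ['b']
  Line 5: use 'b' -> OK (declared)
Total undeclared variable errors: 3

3


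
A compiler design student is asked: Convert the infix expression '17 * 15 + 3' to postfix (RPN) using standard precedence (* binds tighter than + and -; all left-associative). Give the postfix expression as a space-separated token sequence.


Applying the shunting-yard algorithm:
  Operand 17 -> output
  Push '*' onto operator stack -> op-stack: [*]
  Operand 15 -> output
  See '+' (prec 1); top '*' (prec 2) >= it -> pop '*' to output
  Push '+' onto operator stack -> op-stack: [+]
  Operand 3 -> output
  End of input: pop '+' to output
Postfix result: 17 15 * 3 +

17 15 * 3 +


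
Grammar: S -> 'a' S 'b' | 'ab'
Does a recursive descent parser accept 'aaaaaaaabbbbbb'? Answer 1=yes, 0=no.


Grammar accepts strings of the form a^n b^n (n >= 1)
Word: 'aaaaaaaabbbbbb'
Counting: 8 a's and 6 b's
Check: 8 == 6? No
Mismatch: a-count != b-count
Rejected

0


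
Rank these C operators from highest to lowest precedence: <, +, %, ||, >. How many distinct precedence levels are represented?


Looking up precedence for each operator:
  < -> precedence 4
  + -> precedence 5
  % -> precedence 6
  || -> precedence 1
  > -> precedence 4
Sorted highest to lowest: %, +, <, >, ||
Distinct precedence values: [6, 5, 4, 1]
Number of distinct levels: 4

4


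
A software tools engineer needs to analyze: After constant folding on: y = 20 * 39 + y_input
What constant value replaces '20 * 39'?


Identifying constant sub-expression:
  Original: y = 20 * 39 + y_input
  20 and 39 are both compile-time constants
  Evaluating: 20 * 39 = 780
  After folding: y = 780 + y_input

780


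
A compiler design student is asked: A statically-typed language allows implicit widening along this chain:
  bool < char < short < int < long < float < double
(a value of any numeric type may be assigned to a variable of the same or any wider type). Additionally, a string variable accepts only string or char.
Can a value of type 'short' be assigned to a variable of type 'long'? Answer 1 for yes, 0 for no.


Target variable type: long
Source value type: short
Numeric ranks: short=2, long=4
Widening allowed iff rank(source) <= rank(target): 2 <= 4? Yes
Result: 1

1


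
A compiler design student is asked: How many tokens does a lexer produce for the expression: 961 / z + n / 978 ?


Scanning '961 / z + n / 978'
Token 1: '961' -> integer_literal
Token 2: '/' -> operator
Token 3: 'z' -> identifier
Token 4: '+' -> operator
Token 5: 'n' -> identifier
Token 6: '/' -> operator
Token 7: '978' -> integer_literal
Total tokens: 7

7


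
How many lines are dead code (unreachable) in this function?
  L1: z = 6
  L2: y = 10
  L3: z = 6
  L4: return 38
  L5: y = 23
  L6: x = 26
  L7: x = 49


Analyzing control flow:
  L1: reachable (before return)
  L2: reachable (before return)
  L3: reachable (before return)
  L4: reachable (return statement)
  L5: DEAD (after return at L4)
  L6: DEAD (after return at L4)
  L7: DEAD (after return at L4)
Return at L4, total lines = 7
Dead lines: L5 through L7
Count: 3

3


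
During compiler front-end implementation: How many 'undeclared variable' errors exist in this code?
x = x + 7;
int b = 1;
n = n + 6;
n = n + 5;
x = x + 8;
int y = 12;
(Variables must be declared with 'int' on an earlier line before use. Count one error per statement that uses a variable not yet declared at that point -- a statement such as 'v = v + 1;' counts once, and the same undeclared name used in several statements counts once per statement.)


Scanning code line by line:
  Line 1: use 'x' -> ERROR (undeclared)
  Line 2: declare 'b' -> declared = ['b']
  Line 3: use 'n' -> ERROR (undeclared)
  Line 4: use 'n' -> ERROR (undeclared)
  Line 5: use 'x' -> ERROR (undeclared)
  Line 6: declare 'y' -> declared = ['b', 'y']
Total undeclared variable errors: 4

4


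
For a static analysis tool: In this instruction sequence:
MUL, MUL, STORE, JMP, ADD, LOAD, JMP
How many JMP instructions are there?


Scanning instruction sequence for JMP:
  Position 1: MUL
  Position 2: MUL
  Position 3: STORE
  Position 4: JMP <- MATCH
  Position 5: ADD
  Position 6: LOAD
  Position 7: JMP <- MATCH
Matches at positions: [4, 7]
Total JMP count: 2

2


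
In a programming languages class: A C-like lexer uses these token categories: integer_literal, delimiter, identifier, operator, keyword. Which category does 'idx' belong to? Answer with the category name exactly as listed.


Token: 'idx'
Checking categories:
  identifier: YES
  integer_literal: no
  operator: no
  keyword: no
  delimiter: no
Category: identifier

identifier


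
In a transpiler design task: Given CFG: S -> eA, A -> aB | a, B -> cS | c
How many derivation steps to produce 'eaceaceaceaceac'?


Grammar: S -> eA, A -> aB | a, B -> cS | c
Deriving 'eaceaceaceaceac':
Step 1: S -> eA => eA
Step 2: A -> aB => eaB
Step 3: B -> cS => eacS
Step 4: S -> eA => eaceA
Step 5: A -> aB => eaceaB
Step 6: B -> cS => eaceacS
Step 7: S -> eA => eaceaceA
Step 8: A -> aB => eaceaceaB
Step 9: B -> cS => eaceaceacS
Step 10: S -> eA => eaceaceaceA
Step 11: A -> aB => eaceaceaceaB
Step 12: B -> cS => eaceaceaceacS
Step 13: S -> eA => eaceaceaceaceA
Step 14: A -> aB => eaceaceaceaceaB
Step 15: B -> c => eaceaceaceaceac
Total derivation steps: 15

15


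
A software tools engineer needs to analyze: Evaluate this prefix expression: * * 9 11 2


Parsing prefix expression: * * 9 11 2
Step 1: Innermost operation '* 9 11'
  9 * 11 = 99
Step 2: Outer operation '* [99] 2'
  99 * 2 = 198

198


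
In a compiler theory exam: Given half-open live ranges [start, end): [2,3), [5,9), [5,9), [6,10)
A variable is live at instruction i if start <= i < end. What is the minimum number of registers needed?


Live ranges:
  Var0: [2, 3)
  Var1: [5, 9)
  Var2: [5, 9)
  Var3: [6, 10)
Sweep-line events (position, delta, active):
  pos=2 start -> active=1
  pos=3 end -> active=0
  pos=5 start -> active=1
  pos=5 start -> active=2
  pos=6 start -> active=3
  pos=9 end -> active=2
  pos=9 end -> active=1
  pos=10 end -> active=0
Maximum simultaneous active: 3
Minimum registers needed: 3

3


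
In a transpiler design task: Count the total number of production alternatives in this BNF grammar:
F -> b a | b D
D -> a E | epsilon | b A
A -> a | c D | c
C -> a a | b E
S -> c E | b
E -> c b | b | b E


Counting alternatives per rule:
  F: 2 alternative(s)
  D: 3 alternative(s)
  A: 3 alternative(s)
  C: 2 alternative(s)
  S: 2 alternative(s)
  E: 3 alternative(s)
Sum: 2 + 3 + 3 + 2 + 2 + 3 = 15

15


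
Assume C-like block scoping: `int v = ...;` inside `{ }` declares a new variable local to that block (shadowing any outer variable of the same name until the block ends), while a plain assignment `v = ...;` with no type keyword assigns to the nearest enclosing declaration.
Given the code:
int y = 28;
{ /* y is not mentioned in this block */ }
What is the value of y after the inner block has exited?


Analyzing scoping rules:
Outer scope: declares y = 28
Inner block: y is neither redeclared nor assigned -> unchanged
After the block -> 28
Result: 28

28


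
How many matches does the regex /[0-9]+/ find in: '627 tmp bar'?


Pattern: /[0-9]+/ (int literals)
Input: '627 tmp bar'
Scanning for matches:
  Match 1: '627'
Total matches: 1

1


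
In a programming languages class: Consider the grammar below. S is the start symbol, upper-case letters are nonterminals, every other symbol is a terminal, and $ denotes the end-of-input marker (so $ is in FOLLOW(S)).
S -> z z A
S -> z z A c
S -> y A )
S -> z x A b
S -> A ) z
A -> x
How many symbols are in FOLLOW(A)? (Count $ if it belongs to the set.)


S is the start symbol and does not occur in any rule body, so FOLLOW(S) = {$}.
Examining every occurrence of A in a rule body:
  S -> z z A : A is at the right end -> add FOLLOW(S) = {$}
  S -> z z A c : A is followed by terminal 'c' -> add 'c'
  S -> y A ) : A is followed by terminal ')' -> add ')'
  S -> z x A b : A is followed by terminal 'b' -> add 'b'
  S -> A ) z : A is followed by terminal ')' -> add ')' (already in the set)
  A -> x : A does not occur in the body -> contributes nothing
FOLLOW(A) = {), b, c, $}
Count: 4

4


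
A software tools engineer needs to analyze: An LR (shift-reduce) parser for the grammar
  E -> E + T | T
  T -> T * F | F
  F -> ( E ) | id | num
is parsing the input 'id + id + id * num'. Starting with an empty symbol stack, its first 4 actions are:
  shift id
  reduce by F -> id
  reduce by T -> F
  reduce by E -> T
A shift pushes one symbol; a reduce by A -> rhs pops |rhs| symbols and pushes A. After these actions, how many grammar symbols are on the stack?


Tracking the symbol stack through each action:
  Action 1: shift 'id' : push -> stack = [id] (size 1)
  Action 2: reduce by F -> id : pop 1, push F -> stack = [F] (size 1)
  Action 3: reduce by T -> F : pop 1, push T -> stack = [T] (size 1)
  Action 4: reduce by E -> T : pop 1, push E -> stack = [E] (size 1)
Final stack size: 1

1


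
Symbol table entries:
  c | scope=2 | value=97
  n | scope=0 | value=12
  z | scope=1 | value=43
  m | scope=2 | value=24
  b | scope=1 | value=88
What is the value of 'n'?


Searching symbol table for 'n':
  c | scope=2 | value=97
  n | scope=0 | value=12 <- MATCH
  z | scope=1 | value=43
  m | scope=2 | value=24
  b | scope=1 | value=88
Found 'n' at scope 0 with value 12

12


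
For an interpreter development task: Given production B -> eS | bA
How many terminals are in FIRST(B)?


Production: B -> eS | bA
Examining each alternative for leading terminals:
  B -> eS : first terminal = 'e'
  B -> bA : first terminal = 'b'
FIRST(B) = {b, e}
Count: 2

2


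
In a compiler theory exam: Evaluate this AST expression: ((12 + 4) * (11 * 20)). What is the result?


Expression: ((12 + 4) * (11 * 20))
Evaluating step by step:
  12 + 4 = 16
  11 * 20 = 220
  16 * 220 = 3520
Result: 3520

3520


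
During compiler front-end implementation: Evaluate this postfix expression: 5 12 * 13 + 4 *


Processing tokens left to right:
Push 5, Push 12
Pop 5 and 12, compute 5 * 12 = 60, push 60
Push 13
Pop 60 and 13, compute 60 + 13 = 73, push 73
Push 4
Pop 73 and 4, compute 73 * 4 = 292, push 292
Stack result: 292

292


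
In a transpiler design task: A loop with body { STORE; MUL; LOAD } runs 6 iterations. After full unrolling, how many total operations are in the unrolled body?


Loop body operations: STORE, MUL, LOAD (3 ops per iteration)
Unrolling 6 iterations:
  Iteration 1: STORE, MUL, LOAD (3 ops)
  Iteration 2: STORE, MUL, LOAD (3 ops)
  Iteration 3: STORE, MUL, LOAD (3 ops)
  Iteration 4: STORE, MUL, LOAD (3 ops)
  Iteration 5: STORE, MUL, LOAD (3 ops)
  Iteration 6: STORE, MUL, LOAD (3 ops)
Total: 6 iterations * 3 ops/iter = 18 operations

18


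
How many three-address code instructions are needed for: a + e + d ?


Expression: a + e + d
Generating three-address code (respecting * over +/- precedence):
  Instruction 1: t1 = a + e
  Instruction 2: t2 = t1 + d
Total instructions: 2

2


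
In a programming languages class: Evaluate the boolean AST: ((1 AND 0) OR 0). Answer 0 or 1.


Step 1: Evaluate inner node
  1 AND 0 = 0
Step 2: Evaluate root node
  0 OR 0 = 0

0


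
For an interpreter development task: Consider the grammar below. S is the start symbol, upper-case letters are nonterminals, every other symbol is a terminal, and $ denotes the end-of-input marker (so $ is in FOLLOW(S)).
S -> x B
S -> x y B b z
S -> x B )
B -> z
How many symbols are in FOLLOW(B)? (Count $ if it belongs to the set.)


S is the start symbol and does not occur in any rule body, so FOLLOW(S) = {$}.
Examining every occurrence of B in a rule body:
  S -> x B : B is at the right end -> add FOLLOW(S) = {$}
  S -> x y B b z : B is followed by terminal 'b' -> add 'b'
  S -> x B ) : B is followed by terminal ')' -> add ')'
  B -> z : B does not occur in the body -> contributes nothing
FOLLOW(B) = {), b, $}
Count: 3

3


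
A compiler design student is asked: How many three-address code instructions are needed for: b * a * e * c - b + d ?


Expression: b * a * e * c - b + d
Generating three-address code (respecting * over +/- precedence):
  Instruction 1: t1 = b * a
  Instruction 2: t2 = t1 * e
  Instruction 3: t3 = t2 * c
  Instruction 4: t4 = t3 - b
  Instruction 5: t5 = t4 + d
Total instructions: 5

5


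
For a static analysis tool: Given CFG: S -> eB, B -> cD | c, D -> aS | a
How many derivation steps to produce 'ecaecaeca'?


Grammar: S -> eB, B -> cD | c, D -> aS | a
Deriving 'ecaecaeca':
Step 1: S -> eB => eB
Step 2: B -> cD => ecD
Step 3: D -> aS => ecaS
Step 4: S -> eB => ecaeB
Step 5: B -> cD => ecaecD
Step 6: D -> aS => ecaecaS
Step 7: S -> eB => ecaecaeB
Step 8: B -> cD => ecaecaecD
Step 9: D -> a => ecaecaeca
Total derivation steps: 9

9


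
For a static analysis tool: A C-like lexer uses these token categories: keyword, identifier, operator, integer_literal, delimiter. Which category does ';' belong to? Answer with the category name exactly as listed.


Token: ';'
Checking categories:
  identifier: no
  integer_literal: no
  operator: no
  keyword: no
  delimiter: YES
Category: delimiter

delimiter


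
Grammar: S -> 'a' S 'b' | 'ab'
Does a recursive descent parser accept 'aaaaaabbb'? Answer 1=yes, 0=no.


Grammar accepts strings of the form a^n b^n (n >= 1)
Word: 'aaaaaabbb'
Counting: 6 a's and 3 b's
Check: 6 == 3? No
Mismatch: a-count != b-count
Rejected

0


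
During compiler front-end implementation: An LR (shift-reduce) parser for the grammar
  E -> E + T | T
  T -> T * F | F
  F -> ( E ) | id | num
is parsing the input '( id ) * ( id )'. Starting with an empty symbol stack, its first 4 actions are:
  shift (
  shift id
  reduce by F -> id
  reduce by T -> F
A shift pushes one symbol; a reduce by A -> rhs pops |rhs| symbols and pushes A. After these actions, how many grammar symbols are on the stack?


Tracking the symbol stack through each action:
  Action 1: shift '(' : push -> stack = [(] (size 1)
  Action 2: shift 'id' : push -> stack = [(, id] (size 2)
  Action 3: reduce by F -> id : pop 1, push F -> stack = [(, F] (size 2)
  Action 4: reduce by T -> F : pop 1, push T -> stack = [(, T] (size 2)
Final stack size: 2

2


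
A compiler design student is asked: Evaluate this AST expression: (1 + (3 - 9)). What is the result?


Expression: (1 + (3 - 9))
Evaluating step by step:
  3 - 9 = -6
  1 + -6 = -5
Result: -5

-5


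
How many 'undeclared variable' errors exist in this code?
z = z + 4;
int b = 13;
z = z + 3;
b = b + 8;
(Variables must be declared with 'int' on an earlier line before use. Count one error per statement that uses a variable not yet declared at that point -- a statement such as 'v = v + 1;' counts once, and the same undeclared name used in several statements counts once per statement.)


Scanning code line by line:
  Line 1: use 'z' -> ERROR (undeclared)
  Line 2: declare 'b' -> declared = ['b']
  Line 3: use 'z' -> ERROR (undeclared)
  Line 4: use 'b' -> OK (declared)
Total undeclared variable errors: 2

2


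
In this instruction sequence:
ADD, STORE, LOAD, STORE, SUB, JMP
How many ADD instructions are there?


Scanning instruction sequence for ADD:
  Position 1: ADD <- MATCH
  Position 2: STORE
  Position 3: LOAD
  Position 4: STORE
  Position 5: SUB
  Position 6: JMP
Matches at positions: [1]
Total ADD count: 1

1


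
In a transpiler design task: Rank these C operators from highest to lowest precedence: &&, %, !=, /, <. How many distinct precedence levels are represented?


Looking up precedence for each operator:
  && -> precedence 2
  % -> precedence 6
  != -> precedence 3
  / -> precedence 6
  < -> precedence 4
Sorted highest to lowest: %, /, <, !=, &&
Distinct precedence values: [6, 4, 3, 2]
Number of distinct levels: 4

4


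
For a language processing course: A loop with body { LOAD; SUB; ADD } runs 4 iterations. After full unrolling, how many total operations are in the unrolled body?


Loop body operations: LOAD, SUB, ADD (3 ops per iteration)
Unrolling 4 iterations:
  Iteration 1: LOAD, SUB, ADD (3 ops)
  Iteration 2: LOAD, SUB, ADD (3 ops)
  Iteration 3: LOAD, SUB, ADD (3 ops)
  Iteration 4: LOAD, SUB, ADD (3 ops)
Total: 4 iterations * 3 ops/iter = 12 operations

12


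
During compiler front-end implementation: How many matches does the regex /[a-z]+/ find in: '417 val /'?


Pattern: /[a-z]+/ (identifiers)
Input: '417 val /'
Scanning for matches:
  Match 1: 'val'
Total matches: 1

1


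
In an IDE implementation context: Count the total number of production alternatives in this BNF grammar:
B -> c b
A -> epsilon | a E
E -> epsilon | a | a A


Counting alternatives per rule:
  B: 1 alternative(s)
  A: 2 alternative(s)
  E: 3 alternative(s)
Sum: 1 + 2 + 3 = 6

6


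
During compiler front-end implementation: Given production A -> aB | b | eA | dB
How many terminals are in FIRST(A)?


Production: A -> aB | b | eA | dB
Examining each alternative for leading terminals:
  A -> aB : first terminal = 'a'
  A -> b : first terminal = 'b'
  A -> eA : first terminal = 'e'
  A -> dB : first terminal = 'd'
FIRST(A) = {a, b, d, e}
Count: 4

4


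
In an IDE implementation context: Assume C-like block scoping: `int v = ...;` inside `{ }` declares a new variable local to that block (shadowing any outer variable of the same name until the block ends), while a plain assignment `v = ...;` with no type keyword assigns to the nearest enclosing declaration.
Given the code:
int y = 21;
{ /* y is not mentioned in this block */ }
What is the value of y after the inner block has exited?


Analyzing scoping rules:
Outer scope: declares y = 21
Inner block: y is neither redeclared nor assigned -> unchanged
After the block -> 21
Result: 21

21


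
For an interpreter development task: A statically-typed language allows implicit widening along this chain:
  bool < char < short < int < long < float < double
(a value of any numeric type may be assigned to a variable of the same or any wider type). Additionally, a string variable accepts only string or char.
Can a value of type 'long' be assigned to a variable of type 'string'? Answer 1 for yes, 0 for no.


Target variable type: string
Source value type: long
Rule: string accepts only {string, char}
  source 'long' in {string, char}? No
Result: 0

0


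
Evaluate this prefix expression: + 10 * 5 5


Parsing prefix expression: + 10 * 5 5
Step 1: Innermost operation '* 5 5'
  5 * 5 = 25
Step 2: Outer operation '+ 10 [25]'
  10 + 25 = 35

35


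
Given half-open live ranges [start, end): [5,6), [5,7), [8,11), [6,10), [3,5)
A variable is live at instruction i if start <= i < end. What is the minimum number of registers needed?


Live ranges:
  Var0: [5, 6)
  Var1: [5, 7)
  Var2: [8, 11)
  Var3: [6, 10)
  Var4: [3, 5)
Sweep-line events (position, delta, active):
  pos=3 start -> active=1
  pos=5 end -> active=0
  pos=5 start -> active=1
  pos=5 start -> active=2
  pos=6 end -> active=1
  pos=6 start -> active=2
  pos=7 end -> active=1
  pos=8 start -> active=2
  pos=10 end -> active=1
  pos=11 end -> active=0
Maximum simultaneous active: 2
Minimum registers needed: 2

2


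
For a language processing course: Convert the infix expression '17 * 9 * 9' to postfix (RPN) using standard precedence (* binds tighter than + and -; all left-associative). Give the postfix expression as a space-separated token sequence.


Applying the shunting-yard algorithm:
  Operand 17 -> output
  Push '*' onto operator stack -> op-stack: [*]
  Operand 9 -> output
  See '*' (prec 2); top '*' (prec 2) >= it -> pop '*' to output
  Push '*' onto operator stack -> op-stack: [*]
  Operand 9 -> output
  End of input: pop '*' to output
Postfix result: 17 9 * 9 *

17 9 * 9 *


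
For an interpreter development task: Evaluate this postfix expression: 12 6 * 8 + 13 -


Processing tokens left to right:
Push 12, Push 6
Pop 12 and 6, compute 12 * 6 = 72, push 72
Push 8
Pop 72 and 8, compute 72 + 8 = 80, push 80
Push 13
Pop 80 and 13, compute 80 - 13 = 67, push 67
Stack result: 67

67


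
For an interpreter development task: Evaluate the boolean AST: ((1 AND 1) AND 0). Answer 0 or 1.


Step 1: Evaluate inner node
  1 AND 1 = 1
Step 2: Evaluate root node
  1 AND 0 = 0

0


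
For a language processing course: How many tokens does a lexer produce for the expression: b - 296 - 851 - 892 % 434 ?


Scanning 'b - 296 - 851 - 892 % 434'
Token 1: 'b' -> identifier
Token 2: '-' -> operator
Token 3: '296' -> integer_literal
Token 4: '-' -> operator
Token 5: '851' -> integer_literal
Token 6: '-' -> operator
Token 7: '892' -> integer_literal
Token 8: '%' -> operator
Token 9: '434' -> integer_literal
Total tokens: 9

9


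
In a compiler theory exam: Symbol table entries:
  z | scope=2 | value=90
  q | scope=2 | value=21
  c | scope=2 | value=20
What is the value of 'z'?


Searching symbol table for 'z':
  z | scope=2 | value=90 <- MATCH
  q | scope=2 | value=21
  c | scope=2 | value=20
Found 'z' at scope 2 with value 90

90


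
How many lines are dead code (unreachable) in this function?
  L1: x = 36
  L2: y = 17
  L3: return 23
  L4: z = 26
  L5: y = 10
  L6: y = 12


Analyzing control flow:
  L1: reachable (before return)
  L2: reachable (before return)
  L3: reachable (return statement)
  L4: DEAD (after return at L3)
  L5: DEAD (after return at L3)
  L6: DEAD (after return at L3)
Return at L3, total lines = 6
Dead lines: L4 through L6
Count: 3

3


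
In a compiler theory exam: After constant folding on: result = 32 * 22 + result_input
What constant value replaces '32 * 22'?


Identifying constant sub-expression:
  Original: result = 32 * 22 + result_input
  32 and 22 are both compile-time constants
  Evaluating: 32 * 22 = 704
  After folding: result = 704 + result_input

704


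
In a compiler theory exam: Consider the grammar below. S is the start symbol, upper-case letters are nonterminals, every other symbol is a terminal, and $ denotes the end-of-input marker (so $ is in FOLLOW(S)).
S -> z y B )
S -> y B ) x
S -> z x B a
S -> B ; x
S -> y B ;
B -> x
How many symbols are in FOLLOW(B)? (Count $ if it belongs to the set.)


S is the start symbol and does not occur in any rule body, so FOLLOW(S) = {$}.
Examining every occurrence of B in a rule body:
  S -> z y B ) : B is followed by terminal ')' -> add ')'
  S -> y B ) x : B is followed by terminal ')' -> add ')' (already in the set)
  S -> z x B a : B is followed by terminal 'a' -> add 'a'
  S -> B ; x : B is followed by terminal ';' -> add ';'
  S -> y B ; : B is followed by terminal ';' -> add ';' (already in the set)
  B -> x : B does not occur in the body -> contributes nothing
FOLLOW(B) = {), ;, a}
Count: 3

3


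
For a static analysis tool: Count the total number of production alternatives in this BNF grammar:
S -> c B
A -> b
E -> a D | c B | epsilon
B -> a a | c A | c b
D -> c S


Counting alternatives per rule:
  S: 1 alternative(s)
  A: 1 alternative(s)
  E: 3 alternative(s)
  B: 3 alternative(s)
  D: 1 alternative(s)
Sum: 1 + 1 + 3 + 3 + 1 = 9

9


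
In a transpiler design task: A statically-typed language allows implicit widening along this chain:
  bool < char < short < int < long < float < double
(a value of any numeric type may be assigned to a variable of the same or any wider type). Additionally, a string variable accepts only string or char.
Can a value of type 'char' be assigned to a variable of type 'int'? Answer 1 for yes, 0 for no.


Target variable type: int
Source value type: char
Numeric ranks: char=1, int=3
Widening allowed iff rank(source) <= rank(target): 1 <= 3? Yes
Result: 1

1


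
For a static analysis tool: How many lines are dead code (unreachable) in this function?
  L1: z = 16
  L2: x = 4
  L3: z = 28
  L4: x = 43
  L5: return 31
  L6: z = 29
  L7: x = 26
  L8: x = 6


Analyzing control flow:
  L1: reachable (before return)
  L2: reachable (before return)
  L3: reachable (before return)
  L4: reachable (before return)
  L5: reachable (return statement)
  L6: DEAD (after return at L5)
  L7: DEAD (after return at L5)
  L8: DEAD (after return at L5)
Return at L5, total lines = 8
Dead lines: L6 through L8
Count: 3

3
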